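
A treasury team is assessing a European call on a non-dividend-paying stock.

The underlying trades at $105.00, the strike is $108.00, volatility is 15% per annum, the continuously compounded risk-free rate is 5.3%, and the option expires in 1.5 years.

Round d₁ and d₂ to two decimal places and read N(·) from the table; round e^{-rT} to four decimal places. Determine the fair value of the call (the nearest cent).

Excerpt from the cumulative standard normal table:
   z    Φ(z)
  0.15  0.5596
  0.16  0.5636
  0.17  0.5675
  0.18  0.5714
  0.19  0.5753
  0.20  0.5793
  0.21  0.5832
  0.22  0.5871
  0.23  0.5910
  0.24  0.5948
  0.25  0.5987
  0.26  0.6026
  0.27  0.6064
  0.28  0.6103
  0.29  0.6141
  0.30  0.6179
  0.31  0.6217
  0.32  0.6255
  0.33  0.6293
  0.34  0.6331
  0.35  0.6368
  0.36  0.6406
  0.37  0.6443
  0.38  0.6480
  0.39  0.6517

$10.27

T = 1.5;  σ√T = 0.1837
d₁ = [ln(105/108) + (0.053 + 0.15²/2)·1.5] / 0.1837 = [-0.0282 + 0.0964] / 0.1837 = 0.3713 which rounds to 0.37
d₂ = d₁ − σ√T = 0.3713 − 0.1837 = 0.1875 which rounds to 0.19
exp(−rT) = exp(−0.053·1.5) = 0.9236
C = 105·N(0.37) − 108·0.9236·N(0.19) = 105·0.6443 − 108·0.9236·0.5753 = 67.6515 − 57.3855 = 10.2660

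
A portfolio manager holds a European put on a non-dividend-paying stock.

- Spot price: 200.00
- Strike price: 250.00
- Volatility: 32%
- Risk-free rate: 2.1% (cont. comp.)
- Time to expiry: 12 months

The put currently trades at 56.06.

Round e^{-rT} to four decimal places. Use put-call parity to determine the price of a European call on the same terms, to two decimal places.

e^(−rT) = e^(−0.021·1) = 0.9792
Put-call parity: C − P = S − K·e^(−rT) = 200 − 250·0.9792 = 200 − 244.8000 = -44.8000
C = P + (C − P) = 56.06 + (-44.8000) = 11.2600

11.26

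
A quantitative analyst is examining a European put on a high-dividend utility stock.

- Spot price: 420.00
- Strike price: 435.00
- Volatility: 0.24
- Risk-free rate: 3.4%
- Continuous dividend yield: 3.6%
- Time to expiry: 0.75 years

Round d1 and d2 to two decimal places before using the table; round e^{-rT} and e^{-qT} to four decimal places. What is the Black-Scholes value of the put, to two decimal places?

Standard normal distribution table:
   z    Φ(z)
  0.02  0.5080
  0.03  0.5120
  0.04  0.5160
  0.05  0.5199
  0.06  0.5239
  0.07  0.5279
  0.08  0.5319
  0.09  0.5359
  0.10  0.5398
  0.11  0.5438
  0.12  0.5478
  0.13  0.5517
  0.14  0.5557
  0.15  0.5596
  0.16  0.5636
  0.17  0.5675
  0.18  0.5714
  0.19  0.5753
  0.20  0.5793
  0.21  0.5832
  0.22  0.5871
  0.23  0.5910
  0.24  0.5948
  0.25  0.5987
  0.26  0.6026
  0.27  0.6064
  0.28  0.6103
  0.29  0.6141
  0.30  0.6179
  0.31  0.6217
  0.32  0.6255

σ√T = 0.24·√0.75 = 0.2078
d₁ = [ln(420/435) + (0.034 − 0.036 + ½·0.24²)·0.75] / (σ√T) = (-0.0351 + 0.0201) / 0.2078 = -0.0721 ⇒ -0.07
d₂ = -0.0721 − 0.2078 = -0.2800 ⇒ -0.28
exp(−qT) = exp(−0.036·0.75) = 0.9734;  exp(−rT) = exp(−0.034·0.75) = 0.9748
P = 435·0.9748·N(0.28) − 420·0.9734·N(0.07) = 435·0.9748·0.6103 − 420·0.9734·0.5279 = 258.7904 − 215.8203 = 42.9701

42.97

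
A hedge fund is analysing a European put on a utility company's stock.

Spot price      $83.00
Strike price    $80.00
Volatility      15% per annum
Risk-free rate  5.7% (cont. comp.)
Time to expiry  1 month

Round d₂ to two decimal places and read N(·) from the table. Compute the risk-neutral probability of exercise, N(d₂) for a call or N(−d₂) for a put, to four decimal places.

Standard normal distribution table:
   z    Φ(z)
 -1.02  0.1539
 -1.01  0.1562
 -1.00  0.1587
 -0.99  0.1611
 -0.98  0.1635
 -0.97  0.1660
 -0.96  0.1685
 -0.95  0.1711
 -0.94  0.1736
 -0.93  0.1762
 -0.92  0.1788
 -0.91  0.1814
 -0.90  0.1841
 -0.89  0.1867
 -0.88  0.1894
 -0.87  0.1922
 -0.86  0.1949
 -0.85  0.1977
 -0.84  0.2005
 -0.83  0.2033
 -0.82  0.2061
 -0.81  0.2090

T = 0.08333;  σ√T = 0.0433
d₁ = [ln(83/80) + (0.057 + 0.15²/2)·0.08333] / 0.0433 = [0.0368 + 0.0057] / 0.0433 = 0.9815 → 0.98
d₂ = d₁ − σ√T = 0.9815 − 0.0433 = 0.9382 → 0.94
Risk-neutral Pr[S_T < K] = N(−d₂) = N(-0.94) = 0.1736

0.1736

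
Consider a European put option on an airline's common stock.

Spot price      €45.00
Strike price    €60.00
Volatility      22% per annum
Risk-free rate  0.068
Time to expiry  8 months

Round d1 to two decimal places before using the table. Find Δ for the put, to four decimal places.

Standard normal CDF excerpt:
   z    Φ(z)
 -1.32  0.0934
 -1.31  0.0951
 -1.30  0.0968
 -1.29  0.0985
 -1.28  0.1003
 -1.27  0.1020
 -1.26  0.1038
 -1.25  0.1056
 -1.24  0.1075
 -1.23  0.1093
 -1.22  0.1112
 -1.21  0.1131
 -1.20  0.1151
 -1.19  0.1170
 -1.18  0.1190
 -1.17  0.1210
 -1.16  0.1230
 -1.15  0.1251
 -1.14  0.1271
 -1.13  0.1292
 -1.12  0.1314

T = 0.6667;  σ√T = 0.1796
d₁ = [ln(45/60) + (0.068 + 0.22²/2)·0.6667] / 0.1796 = [-0.2877 + 0.0615] / 0.1796 = -1.2593 ⇒ -1.26
N(d₁) = N(-1.26) = 0.1038
Δ_put = N(d₁) − 1 = 0.1038 − 1 = -0.8962

-0.8962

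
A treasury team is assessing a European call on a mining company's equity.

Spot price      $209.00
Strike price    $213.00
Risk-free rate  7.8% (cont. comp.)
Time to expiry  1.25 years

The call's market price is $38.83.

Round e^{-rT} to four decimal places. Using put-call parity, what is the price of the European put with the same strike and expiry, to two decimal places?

exp(−rT) = exp(−0.078·1.25) = 0.9071
Put-call parity: C − P = S − K·e^(−rT) = 209 − 213·0.9071 = 209 − 193.2123 = 15.7877
P = C − (C − P) = 38.83 − (15.7877) = 23.0423

$23.04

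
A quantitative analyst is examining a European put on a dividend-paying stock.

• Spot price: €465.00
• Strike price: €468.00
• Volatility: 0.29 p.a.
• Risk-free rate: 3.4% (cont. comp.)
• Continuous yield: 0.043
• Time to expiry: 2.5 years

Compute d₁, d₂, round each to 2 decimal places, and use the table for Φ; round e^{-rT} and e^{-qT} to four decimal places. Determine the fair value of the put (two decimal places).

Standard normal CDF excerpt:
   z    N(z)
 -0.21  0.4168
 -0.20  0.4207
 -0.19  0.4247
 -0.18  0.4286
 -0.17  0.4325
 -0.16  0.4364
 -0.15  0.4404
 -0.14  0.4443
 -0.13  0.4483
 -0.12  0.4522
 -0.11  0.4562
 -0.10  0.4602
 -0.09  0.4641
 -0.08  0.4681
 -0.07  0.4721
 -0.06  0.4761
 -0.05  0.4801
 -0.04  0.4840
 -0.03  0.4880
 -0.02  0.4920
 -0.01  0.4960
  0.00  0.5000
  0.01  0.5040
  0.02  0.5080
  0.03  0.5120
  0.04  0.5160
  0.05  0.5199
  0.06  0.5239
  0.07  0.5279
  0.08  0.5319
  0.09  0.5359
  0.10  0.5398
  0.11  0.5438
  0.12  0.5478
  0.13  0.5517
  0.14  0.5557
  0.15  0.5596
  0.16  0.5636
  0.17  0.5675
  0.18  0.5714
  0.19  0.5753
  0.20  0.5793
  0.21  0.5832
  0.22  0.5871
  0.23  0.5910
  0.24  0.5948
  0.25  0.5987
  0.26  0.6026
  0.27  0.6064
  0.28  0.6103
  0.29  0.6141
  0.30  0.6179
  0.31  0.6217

€83.36

σ√T = 0.29 × 1.5811 = 0.4585
d₁ = [ln(465/468) + (0.034 − 0.043 + ½·0.29²)·2.5] / (σ√T) = (-0.0064 + 0.0826) / 0.4585 = 0.1662 ⇒ 0.17
d₂ = 0.1662 − 0.4585 = -0.2924 ⇒ -0.29
exp(−qT) = exp(−0.043·2.5) = 0.8981;  exp(−rT) = exp(−0.034·2.5) = 0.9185
P = 468·0.9185·N(0.29) − 465·0.8981·N(-0.17) = 468·0.9185·0.6141 − 465·0.8981·0.4325 = 263.9758 − 180.6191 = 83.3567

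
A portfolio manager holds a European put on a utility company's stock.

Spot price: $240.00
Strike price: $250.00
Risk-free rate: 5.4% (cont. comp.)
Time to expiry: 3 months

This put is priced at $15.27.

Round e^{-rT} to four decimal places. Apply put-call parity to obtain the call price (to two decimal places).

$8.62

exp(−rT) = exp(−0.054·0.25) = 0.9866
Put-call parity: C − P = S − K·e^(−rT) = 240 − 250·0.9866 = 240 − 246.6500 = -6.6500
C = P + (C − P) = 15.27 + (-6.6500) = 8.6200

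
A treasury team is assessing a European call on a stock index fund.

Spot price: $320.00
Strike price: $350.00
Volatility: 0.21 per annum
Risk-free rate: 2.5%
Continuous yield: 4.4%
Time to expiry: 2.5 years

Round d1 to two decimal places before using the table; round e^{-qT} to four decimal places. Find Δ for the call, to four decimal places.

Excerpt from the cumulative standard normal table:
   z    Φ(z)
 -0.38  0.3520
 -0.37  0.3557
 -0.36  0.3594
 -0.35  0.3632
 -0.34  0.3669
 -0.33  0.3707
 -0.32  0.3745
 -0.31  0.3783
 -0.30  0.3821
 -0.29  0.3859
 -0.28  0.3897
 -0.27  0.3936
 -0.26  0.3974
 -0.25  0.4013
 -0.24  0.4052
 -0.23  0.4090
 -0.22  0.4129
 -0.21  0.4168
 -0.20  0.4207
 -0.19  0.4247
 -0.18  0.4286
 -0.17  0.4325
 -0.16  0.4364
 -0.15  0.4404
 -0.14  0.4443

σ√T = 0.21·√2.5 = 0.3320
d₁ = [ln(320/350) + (0.025 − 0.044 + 0.21²/2)·2.5] / 0.3320 = [-0.0896 + 0.0076] / 0.3320 = -0.2469 ⇒ -0.25
N(d₁) = N(-0.25) = 0.4013
Δ_call = exp(−qT)·N(d₁) = 0.8958·0.4013 = 0.3595

0.3595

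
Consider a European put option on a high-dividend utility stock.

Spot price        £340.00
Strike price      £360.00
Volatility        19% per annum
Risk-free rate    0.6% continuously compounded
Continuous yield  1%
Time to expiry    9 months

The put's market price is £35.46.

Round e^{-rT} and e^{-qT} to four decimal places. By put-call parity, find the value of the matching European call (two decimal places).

e^(−qT) = e^(−0.01·0.75) = 0.9925;  e^(−rT) = e^(−0.006·0.75) = 0.9955
Put-call parity: C − P = S·e^(−qT) − K·e^(−rT) = 340·0.9925 − 360·0.9955 = 337.4500 − 358.3800 = -20.9300
C = P + (C − P) = 35.46 + (-20.9300) = 14.5300

£14.53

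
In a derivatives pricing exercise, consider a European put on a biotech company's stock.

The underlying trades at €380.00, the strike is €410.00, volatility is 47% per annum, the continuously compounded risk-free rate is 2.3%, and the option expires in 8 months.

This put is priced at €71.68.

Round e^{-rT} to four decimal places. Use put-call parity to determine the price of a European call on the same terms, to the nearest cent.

e^(−rT) = e^(−0.023·0.6667) = 0.9848
Put-call parity: C − P = S − K·e^(−rT) = 380 − 410·0.9848 = 380 − 403.7680 = -23.7680
C = P + (C − P) = 71.68 + (-23.7680) = 47.9120

€47.91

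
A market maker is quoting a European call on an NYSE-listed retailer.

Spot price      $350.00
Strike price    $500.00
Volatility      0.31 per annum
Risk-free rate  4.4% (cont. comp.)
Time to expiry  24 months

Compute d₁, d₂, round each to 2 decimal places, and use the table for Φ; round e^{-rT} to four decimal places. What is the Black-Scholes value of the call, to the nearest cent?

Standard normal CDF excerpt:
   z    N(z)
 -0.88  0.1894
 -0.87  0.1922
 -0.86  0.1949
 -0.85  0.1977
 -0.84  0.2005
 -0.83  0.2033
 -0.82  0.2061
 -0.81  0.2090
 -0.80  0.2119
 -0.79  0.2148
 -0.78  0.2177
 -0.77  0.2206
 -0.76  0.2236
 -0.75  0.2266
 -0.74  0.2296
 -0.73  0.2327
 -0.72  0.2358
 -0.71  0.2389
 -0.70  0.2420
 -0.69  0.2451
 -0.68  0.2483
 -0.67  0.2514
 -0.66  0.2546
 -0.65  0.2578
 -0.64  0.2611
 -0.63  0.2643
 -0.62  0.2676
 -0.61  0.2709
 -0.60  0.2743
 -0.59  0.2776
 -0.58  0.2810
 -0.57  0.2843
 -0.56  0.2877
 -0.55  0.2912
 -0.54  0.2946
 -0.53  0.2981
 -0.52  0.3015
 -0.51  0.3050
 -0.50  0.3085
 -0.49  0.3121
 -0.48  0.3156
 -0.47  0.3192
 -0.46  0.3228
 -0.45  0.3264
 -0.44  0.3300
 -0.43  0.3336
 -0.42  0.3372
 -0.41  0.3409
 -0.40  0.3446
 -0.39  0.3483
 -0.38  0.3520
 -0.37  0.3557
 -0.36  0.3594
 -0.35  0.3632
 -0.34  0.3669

$28.81

σ√T = 0.31·√2 = 0.4384
d₁ = [ln(350/500) + (0.044 + ½·0.31²)·2] / (σ√T) = (-0.3567 + 0.1841) / 0.4384 = -0.3936 ⇒ -0.39
d₂ = -0.3936 − 0.4384 = -0.8320 ⇒ -0.83
exp(−rT) = exp(−0.044·2) = 0.9158
C = 350·N(-0.39) − 500·0.9158·N(-0.83) = 350·0.3483 − 500·0.9158·0.2033 = 121.9050 − 93.0911 = 28.8139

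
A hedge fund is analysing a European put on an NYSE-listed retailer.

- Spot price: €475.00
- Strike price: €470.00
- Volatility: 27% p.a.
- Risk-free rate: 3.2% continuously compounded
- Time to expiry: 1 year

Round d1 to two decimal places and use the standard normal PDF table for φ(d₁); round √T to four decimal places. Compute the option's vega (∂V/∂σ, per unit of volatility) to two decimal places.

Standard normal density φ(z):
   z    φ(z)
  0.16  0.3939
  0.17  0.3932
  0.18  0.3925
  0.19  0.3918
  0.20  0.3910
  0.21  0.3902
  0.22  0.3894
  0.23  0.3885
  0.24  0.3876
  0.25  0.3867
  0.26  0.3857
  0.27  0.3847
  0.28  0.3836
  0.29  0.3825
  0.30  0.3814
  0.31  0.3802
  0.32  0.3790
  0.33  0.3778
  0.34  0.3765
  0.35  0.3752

T = 1;  σ√T = 0.2700
ln(S/K) + (r + σ²/2)T = ln(475/470) + (0.032 + 0.27²/2)·1 = 0.0106 + 0.0685 = 0.0790
d₁ = 0.0790 / 0.2700 = 0.2927 which rounds to 0.29
√T = √1 = 1.0000
φ(d₁) = φ(0.29) = 0.3825
vega = S·φ(d₁)·√T = 475·0.3825·1.0000 = 181.6875

181.69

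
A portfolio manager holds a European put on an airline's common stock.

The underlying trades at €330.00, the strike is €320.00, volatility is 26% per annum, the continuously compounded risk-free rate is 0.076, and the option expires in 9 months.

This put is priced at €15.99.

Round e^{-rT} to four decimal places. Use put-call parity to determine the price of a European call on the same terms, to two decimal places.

exp(−rT) = exp(−0.076·0.75) = 0.9446
Put-call parity: C − P = S − K·e^(−rT) = 330 − 320·0.9446 = 330 − 302.2720 = 27.7280
C = P + (C − P) = 15.99 + (27.7280) = 43.7180

€43.72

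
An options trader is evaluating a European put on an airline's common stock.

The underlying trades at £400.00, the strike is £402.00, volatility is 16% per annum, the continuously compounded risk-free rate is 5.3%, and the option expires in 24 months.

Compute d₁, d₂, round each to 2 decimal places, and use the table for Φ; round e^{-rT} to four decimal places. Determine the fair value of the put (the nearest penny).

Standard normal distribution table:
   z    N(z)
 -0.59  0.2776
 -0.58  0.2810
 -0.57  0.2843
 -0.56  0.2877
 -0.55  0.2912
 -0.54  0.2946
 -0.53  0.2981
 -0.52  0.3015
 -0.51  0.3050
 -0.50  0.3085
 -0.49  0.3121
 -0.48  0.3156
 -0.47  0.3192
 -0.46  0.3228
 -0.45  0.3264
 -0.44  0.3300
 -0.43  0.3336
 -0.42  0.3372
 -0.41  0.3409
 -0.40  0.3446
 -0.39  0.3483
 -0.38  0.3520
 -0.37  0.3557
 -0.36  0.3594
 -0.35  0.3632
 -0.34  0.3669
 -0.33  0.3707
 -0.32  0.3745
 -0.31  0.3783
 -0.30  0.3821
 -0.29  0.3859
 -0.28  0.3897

σ√T = 0.16·√2 = 0.2263
d₁ = [ln(400/402) + (0.053 + ½·0.16²)·2] / (σ√T) = (-0.0050 + 0.1316) / 0.2263 = 0.5596 ≈ 0.56
d₂ = 0.5596 − 0.2263 = 0.3333 ≈ 0.33
exp(−rT) = exp(−0.053·2) = 0.8994
N(−d₂) = N(-0.33) = 0.3707;  N(−d₁) = N(-0.56) = 0.2877
P = 402·0.8994·0.3707 − 400·0.2877 = 134.0298 − 115.0800 = 18.9498

£18.95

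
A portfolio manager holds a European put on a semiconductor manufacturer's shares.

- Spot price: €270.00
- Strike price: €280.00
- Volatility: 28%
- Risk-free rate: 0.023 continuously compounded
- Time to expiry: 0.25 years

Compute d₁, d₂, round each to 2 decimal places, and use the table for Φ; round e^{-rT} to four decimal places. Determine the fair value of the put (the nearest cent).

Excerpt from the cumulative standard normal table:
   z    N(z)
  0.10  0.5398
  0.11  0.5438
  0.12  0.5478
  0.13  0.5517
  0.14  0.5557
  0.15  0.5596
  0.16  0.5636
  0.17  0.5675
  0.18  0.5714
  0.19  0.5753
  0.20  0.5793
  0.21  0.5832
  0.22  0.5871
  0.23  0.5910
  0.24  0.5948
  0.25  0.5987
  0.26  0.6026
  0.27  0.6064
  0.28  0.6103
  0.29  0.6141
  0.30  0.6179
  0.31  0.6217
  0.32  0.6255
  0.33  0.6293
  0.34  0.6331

T = 0.25;  σ√T = 0.1400
d₁ = [ln(270/280) + (0.023 + ½·0.28²)·0.25] / (σ√T) = (-0.0364 + 0.0156) / 0.1400 = -0.1487 ≈ -0.15
d₂ = -0.1487 − 0.1400 = -0.2887 ≈ -0.29
e^(−rT) = e^(−0.023·0.25) = 0.9943
N(−d₂) = N(0.29) = 0.6141;  N(−d₁) = N(0.15) = 0.5596
P = 280·0.9943·0.6141 − 270·0.5596 = 170.9679 − 151.0920 = 19.8759

€19.88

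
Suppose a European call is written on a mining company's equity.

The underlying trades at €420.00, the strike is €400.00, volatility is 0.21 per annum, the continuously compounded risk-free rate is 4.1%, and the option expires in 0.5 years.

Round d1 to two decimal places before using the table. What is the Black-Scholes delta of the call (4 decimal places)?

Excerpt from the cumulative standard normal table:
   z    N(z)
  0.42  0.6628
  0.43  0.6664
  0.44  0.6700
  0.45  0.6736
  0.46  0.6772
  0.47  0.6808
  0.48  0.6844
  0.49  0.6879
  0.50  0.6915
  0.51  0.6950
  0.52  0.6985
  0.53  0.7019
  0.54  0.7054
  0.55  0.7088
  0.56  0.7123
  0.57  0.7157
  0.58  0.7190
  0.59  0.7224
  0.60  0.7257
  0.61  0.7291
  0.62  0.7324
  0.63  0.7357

T = 0.5;  σ√T = 0.1485
d₁ = [ln(420/400) + (0.041 + 0.21²/2)·0.5] / 0.1485 = [0.0488 + 0.0315] / 0.1485 = 0.5409 → 0.54
N(d₁) = N(0.54) = 0.7054
Δ_call = N(d₁) = 0.7054

0.7054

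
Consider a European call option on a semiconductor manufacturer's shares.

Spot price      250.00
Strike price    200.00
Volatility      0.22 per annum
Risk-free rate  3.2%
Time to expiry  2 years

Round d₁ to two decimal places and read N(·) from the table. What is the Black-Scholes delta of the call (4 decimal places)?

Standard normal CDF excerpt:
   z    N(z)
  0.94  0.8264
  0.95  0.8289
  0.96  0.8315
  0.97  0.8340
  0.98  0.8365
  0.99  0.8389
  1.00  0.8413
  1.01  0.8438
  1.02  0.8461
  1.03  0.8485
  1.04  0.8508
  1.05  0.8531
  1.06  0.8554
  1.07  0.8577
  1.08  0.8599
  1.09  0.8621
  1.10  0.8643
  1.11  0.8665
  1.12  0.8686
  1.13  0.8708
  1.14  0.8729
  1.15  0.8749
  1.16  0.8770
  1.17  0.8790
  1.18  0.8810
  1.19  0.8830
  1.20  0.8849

0.8599

σ√T = 0.22 × 1.4142 = 0.3111
ln(S/K) + (r + σ²/2)T = ln(250/200) + (0.032 + 0.22²/2)·2 = 0.2231 + 0.1124 = 0.3355
d₁ = 0.3355 / 0.3111 = 1.0785 → 1.08
N(d₁) = N(1.08) = 0.8599
Δ_call = N(d₁) = 0.8599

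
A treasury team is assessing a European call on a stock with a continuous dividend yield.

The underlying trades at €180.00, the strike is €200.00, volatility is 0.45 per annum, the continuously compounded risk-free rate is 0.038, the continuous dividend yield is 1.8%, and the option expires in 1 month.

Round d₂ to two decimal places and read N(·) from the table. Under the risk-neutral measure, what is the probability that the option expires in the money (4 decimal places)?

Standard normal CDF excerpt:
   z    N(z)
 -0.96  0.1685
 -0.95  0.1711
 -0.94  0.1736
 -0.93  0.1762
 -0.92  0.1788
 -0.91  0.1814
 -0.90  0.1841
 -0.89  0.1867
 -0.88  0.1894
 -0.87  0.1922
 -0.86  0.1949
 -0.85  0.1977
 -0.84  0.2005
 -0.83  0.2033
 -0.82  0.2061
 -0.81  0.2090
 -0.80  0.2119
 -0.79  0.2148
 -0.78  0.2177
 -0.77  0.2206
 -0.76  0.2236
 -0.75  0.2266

0.1949

σ√T = 0.45·√0.08333 = 0.1299
d₁ = [ln(180/200) + (0.038 − 0.018 + ½·0.45²)·0.08333] / (σ√T) = (-0.1054 + 0.0101) / 0.1299 = -0.7333 → -0.73
d₂ = -0.7333 − 0.1299 = -0.8632 → -0.86
Pr(exercise) under Q = N(d₂) = 0.1949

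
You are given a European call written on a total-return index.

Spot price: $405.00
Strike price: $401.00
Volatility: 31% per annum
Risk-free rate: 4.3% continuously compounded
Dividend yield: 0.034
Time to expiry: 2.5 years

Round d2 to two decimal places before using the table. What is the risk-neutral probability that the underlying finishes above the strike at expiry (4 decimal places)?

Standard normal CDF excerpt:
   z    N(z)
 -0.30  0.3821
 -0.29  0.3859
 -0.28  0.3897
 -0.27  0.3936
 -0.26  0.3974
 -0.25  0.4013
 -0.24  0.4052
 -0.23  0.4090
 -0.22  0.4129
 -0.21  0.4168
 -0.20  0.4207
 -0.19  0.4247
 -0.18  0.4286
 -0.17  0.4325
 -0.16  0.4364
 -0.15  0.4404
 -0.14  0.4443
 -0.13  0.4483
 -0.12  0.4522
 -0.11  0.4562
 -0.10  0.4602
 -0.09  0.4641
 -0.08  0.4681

0.4286

σ√T = 0.31·√2.5 = 0.4902
d₁ = [ln(405/401) + (0.043 − 0.034 + 0.31²/2)·2.5] / 0.4902 = [0.0099 + 0.1426] / 0.4902 = 0.3112 which rounds to 0.31
d₂ = d₁ − σ√T = 0.3112 − 0.4902 = -0.1789 which rounds to -0.18
Pr(exercise) under Q = N(d₂) = 0.4286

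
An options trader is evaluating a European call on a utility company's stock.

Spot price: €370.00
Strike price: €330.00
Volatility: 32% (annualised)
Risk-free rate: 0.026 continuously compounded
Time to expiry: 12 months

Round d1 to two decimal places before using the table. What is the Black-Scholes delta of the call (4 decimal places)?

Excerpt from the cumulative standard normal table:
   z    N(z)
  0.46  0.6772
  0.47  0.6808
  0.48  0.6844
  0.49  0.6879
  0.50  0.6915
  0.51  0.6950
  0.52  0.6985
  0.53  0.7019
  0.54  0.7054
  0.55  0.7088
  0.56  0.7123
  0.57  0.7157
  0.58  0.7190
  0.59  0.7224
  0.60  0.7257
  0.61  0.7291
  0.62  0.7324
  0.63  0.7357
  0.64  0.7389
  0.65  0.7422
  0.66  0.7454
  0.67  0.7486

0.7257

T = 1;  σ√T = 0.3200
d₁ = [ln(370/330) + (0.026 + 0.32²/2)·1] / 0.3200 = [0.1144 + 0.0772] / 0.3200 = 0.5988 ≈ 0.60
N(d₁) = N(0.60) = 0.7257
Δ_call = N(d₁) = 0.7257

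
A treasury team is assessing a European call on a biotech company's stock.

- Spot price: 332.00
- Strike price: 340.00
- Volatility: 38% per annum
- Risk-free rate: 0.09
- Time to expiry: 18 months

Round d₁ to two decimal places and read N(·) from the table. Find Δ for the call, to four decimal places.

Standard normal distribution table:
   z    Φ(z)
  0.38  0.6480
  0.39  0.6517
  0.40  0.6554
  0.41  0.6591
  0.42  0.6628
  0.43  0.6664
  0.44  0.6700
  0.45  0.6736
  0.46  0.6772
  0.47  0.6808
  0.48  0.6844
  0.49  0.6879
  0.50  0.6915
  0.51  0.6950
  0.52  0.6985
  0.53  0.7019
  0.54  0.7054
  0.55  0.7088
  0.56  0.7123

0.6808

T = 1.5;  σ√T = 0.4654
ln(S/K) + (r + σ²/2)T = ln(332/340) + (0.09 + 0.38²/2)·1.5 = -0.0238 + 0.2433 = 0.2195
d₁ = 0.2195 / 0.4654 = 0.4716 → 0.47
N(d₁) = N(0.47) = 0.6808
Δ_call = N(d₁) = 0.6808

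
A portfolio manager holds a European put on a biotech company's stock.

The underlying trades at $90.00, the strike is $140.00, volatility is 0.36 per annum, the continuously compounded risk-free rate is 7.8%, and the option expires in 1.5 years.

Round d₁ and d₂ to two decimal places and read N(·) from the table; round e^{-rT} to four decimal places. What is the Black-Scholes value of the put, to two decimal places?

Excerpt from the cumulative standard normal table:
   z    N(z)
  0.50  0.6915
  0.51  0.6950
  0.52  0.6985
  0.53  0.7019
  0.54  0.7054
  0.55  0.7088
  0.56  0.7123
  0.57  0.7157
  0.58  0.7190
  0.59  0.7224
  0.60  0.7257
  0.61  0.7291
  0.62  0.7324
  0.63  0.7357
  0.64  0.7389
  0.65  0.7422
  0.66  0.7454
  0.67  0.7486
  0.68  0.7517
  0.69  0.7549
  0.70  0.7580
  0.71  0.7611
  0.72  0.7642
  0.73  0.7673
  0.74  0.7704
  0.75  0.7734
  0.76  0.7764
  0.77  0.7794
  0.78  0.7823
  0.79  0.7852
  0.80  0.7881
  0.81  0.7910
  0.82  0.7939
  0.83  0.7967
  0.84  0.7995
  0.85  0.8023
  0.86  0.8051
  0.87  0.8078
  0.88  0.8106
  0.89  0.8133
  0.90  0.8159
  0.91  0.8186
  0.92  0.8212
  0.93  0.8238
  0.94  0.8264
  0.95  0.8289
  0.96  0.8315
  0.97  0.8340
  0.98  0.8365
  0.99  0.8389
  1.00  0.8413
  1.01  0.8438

T = 1.5;  σ√T = 0.4409
d₁ = [ln(90/140) + (0.078 + 0.36²/2)·1.5] / 0.4409 = [-0.4418 + 0.2142] / 0.4409 = -0.5163 which rounds to -0.52
d₂ = d₁ − σ√T = -0.5163 − 0.4409 = -0.9572 which rounds to -0.96
e^(−rT) = e^(−0.078·1.5) = 0.8896
P = 140·0.8896·N(0.96) − 90·N(0.52) = 140·0.8896·0.8315 − 90·0.6985 = 103.5583 − 62.8650 = 40.6933

$40.69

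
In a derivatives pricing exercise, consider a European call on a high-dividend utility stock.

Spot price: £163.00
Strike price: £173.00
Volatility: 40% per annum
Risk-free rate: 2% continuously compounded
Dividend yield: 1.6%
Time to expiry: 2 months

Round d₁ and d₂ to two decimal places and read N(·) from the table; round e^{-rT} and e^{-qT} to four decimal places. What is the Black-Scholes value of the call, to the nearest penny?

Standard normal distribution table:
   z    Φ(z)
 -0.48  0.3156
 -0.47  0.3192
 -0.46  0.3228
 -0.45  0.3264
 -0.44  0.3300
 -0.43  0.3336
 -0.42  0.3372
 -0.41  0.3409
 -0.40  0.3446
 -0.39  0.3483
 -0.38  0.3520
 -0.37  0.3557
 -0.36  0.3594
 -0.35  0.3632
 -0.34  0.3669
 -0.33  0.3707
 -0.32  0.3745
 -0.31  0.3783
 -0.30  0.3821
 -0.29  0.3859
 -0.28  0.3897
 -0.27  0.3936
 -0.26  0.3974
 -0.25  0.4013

£6.45

T = 0.1667;  σ√T = 0.1633
ln(S/K) + (r − q + σ²/2)T = ln(163/173) + (0.02 − 0.016 + 0.4²/2)·0.1667 = -0.0595 + 0.0140 = -0.0455
d₁ = -0.0455 / 0.1633 = -0.2789 ⇒ -0.28
d₂ = d₁ − σ√T = -0.2789 − 0.1633 = -0.4422 ⇒ -0.44
e^(−qT) = e^(−0.016·0.1667) = 0.9973;  e^(−rT) = e^(−0.02·0.1667) = 0.9967
N(d₁) = N(-0.28) = 0.3897;  N(d₂) = N(-0.44) = 0.3300
C = 163·0.9973·0.3897 − 173·0.9967·0.3300 = 63.3496 − 56.9016 = 6.4480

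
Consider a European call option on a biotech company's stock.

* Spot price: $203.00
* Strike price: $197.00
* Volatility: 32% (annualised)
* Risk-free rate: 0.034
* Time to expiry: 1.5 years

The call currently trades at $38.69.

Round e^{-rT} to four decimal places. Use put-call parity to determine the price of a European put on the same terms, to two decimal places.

$22.90

exp(−rT) = exp(−0.034·1.5) = 0.9503
Put-call parity: C − P = S − K·e^(−rT) = 203 − 197·0.9503 = 203 − 187.2091 = 15.7909
P = C − (C − P) = 38.69 − (15.7909) = 22.8991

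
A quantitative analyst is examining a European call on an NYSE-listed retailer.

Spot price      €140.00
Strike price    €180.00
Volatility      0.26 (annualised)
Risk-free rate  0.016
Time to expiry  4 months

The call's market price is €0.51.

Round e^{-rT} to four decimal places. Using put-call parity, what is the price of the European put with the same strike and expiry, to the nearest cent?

€39.56

exp(−rT) = exp(−0.016·0.3333) = 0.9947
Put-call parity: C − P = S − K·e^(−rT) = 140 − 180·0.9947 = 140 − 179.0460 = -39.0460
P = C − (C − P) = 0.51 − (-39.0460) = 39.5560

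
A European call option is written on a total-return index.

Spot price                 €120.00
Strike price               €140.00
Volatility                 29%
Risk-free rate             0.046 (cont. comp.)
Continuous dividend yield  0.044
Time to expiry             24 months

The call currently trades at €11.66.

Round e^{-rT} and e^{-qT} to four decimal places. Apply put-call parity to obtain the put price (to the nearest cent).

€29.46

e^(−qT) = e^(−0.044·2) = 0.9158;  e^(−rT) = e^(−0.046·2) = 0.9121
Put-call parity: C − P = S·e^(−qT) − K·e^(−rT) = 120·0.9158 − 140·0.9121 = 109.8960 − 127.6940 = -17.7980
P = C − (C − P) = 11.66 − (-17.7980) = 29.4580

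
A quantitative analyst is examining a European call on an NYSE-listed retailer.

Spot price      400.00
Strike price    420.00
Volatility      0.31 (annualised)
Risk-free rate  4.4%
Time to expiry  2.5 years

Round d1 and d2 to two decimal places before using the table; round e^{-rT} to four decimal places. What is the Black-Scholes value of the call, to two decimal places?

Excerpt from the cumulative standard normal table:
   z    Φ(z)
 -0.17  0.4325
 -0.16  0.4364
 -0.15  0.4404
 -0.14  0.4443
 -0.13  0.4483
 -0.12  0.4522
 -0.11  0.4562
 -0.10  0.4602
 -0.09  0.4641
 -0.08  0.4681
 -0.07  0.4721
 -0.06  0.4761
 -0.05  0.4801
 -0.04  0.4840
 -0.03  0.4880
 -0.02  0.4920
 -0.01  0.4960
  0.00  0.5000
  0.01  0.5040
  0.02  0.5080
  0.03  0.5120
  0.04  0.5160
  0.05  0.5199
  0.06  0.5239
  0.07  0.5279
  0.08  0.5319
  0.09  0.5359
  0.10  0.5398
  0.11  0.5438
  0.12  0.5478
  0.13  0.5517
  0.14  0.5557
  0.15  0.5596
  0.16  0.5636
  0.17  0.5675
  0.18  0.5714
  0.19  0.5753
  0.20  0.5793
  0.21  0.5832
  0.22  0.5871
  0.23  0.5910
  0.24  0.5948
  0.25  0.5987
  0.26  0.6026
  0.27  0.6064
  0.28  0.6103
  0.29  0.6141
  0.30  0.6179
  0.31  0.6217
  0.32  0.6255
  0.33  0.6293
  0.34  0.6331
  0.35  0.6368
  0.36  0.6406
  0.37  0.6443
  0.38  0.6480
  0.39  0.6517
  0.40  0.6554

σ√T = 0.31 × 1.5811 = 0.4902
d₁ = [ln(400/420) + (0.044 + 0.31²/2)·2.5] / 0.4902 = [-0.0488 + 0.2301] / 0.4902 = 0.3700 ⇒ 0.37
d₂ = d₁ − σ√T = 0.3700 − 0.4902 = -0.1202 ⇒ -0.12
e^(−rT) = e^(−0.044·2.5) = 0.8958
N(d₁) = N(0.37) = 0.6443;  N(d₂) = N(-0.12) = 0.4522
C = 400·0.6443 − 420·0.8958·0.4522 = 257.7200 − 170.1339 = 87.5861

87.59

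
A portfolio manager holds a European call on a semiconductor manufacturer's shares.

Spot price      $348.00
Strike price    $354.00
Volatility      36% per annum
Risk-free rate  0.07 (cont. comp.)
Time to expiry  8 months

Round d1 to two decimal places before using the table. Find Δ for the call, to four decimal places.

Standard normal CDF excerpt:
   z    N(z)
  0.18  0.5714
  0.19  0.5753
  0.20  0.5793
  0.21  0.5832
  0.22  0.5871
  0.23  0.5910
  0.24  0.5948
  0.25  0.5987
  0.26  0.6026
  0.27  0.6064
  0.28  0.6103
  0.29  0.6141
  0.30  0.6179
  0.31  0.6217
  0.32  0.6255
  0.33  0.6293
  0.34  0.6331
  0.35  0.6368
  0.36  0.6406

σ√T = 0.36·√0.6667 = 0.2939
ln(S/K) + (r + σ²/2)T = ln(348/354) + (0.07 + 0.36²/2)·0.6667 = -0.0171 + 0.0899 = 0.0728
d₁ = 0.0728 / 0.2939 = 0.2476 ⇒ 0.25
N(d₁) = N(0.25) = 0.5987
Δ_call = N(d₁) = 0.5987

0.5987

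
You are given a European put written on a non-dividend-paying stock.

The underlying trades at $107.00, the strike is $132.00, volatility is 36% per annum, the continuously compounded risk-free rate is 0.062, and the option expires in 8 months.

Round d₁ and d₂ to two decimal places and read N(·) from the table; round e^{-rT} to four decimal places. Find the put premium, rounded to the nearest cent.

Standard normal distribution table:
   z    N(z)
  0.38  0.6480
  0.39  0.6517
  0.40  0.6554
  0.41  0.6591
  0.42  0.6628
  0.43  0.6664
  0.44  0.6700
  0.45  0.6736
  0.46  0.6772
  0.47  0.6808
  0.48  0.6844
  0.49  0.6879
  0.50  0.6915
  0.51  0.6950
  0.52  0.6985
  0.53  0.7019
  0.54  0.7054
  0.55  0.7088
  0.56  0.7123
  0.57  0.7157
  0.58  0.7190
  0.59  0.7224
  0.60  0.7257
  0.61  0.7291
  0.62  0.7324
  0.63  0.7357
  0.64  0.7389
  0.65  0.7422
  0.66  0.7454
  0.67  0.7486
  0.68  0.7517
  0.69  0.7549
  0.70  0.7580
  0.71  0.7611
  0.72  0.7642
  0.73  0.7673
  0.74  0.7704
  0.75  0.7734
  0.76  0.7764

$25.48

σ√T = 0.36 × 0.8165 = 0.2939
d₁ = [ln(107/132) + (0.062 + 0.36²/2)·0.6667] / 0.2939 = [-0.2100 + 0.0845] / 0.2939 = -0.4268 ≈ -0.43
d₂ = d₁ − σ√T = -0.4268 − 0.2939 = -0.7207 ≈ -0.72
e^(−rT) = e^(−0.062·0.6667) = 0.9595
P = 132·0.9595·N(0.72) − 107·N(0.43) = 132·0.9595·0.7642 − 107·0.6664 = 96.7890 − 71.3048 = 25.4842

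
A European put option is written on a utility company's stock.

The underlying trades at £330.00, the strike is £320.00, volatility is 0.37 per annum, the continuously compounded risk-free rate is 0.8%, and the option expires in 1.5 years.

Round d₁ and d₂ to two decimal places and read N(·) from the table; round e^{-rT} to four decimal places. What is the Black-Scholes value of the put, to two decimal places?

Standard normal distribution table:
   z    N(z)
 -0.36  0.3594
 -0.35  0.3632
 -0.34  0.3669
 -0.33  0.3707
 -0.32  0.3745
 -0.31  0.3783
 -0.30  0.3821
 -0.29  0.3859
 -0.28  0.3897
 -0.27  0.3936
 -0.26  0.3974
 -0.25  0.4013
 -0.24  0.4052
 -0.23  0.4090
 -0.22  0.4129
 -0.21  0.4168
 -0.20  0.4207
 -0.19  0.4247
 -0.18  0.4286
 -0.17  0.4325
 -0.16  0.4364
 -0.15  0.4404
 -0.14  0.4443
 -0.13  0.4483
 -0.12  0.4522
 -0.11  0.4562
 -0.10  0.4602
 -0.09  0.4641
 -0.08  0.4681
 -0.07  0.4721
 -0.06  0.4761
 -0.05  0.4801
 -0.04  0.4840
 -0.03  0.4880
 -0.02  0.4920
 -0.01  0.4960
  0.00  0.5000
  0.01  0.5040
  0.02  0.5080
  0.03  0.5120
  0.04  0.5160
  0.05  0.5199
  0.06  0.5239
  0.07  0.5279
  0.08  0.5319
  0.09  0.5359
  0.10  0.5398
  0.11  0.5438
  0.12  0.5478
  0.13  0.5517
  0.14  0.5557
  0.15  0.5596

σ√T = 0.37·√1.5 = 0.4532
ln(S/K) + (r + σ²/2)T = ln(330/320) + (0.008 + 0.37²/2)·1.5 = 0.0308 + 0.1147 = 0.1454
d₁ = 0.1454 / 0.4532 = 0.3210 ≈ 0.32
d₂ = d₁ − σ√T = 0.3210 − 0.4532 = -0.1322 ≈ -0.13
e^(−rT) = e^(−0.008·1.5) = 0.9881
P = 320·0.9881·N(0.13) − 330·N(-0.32) = 320·0.9881·0.5517 − 330·0.3745 = 174.4431 − 123.5850 = 50.8581

£50.86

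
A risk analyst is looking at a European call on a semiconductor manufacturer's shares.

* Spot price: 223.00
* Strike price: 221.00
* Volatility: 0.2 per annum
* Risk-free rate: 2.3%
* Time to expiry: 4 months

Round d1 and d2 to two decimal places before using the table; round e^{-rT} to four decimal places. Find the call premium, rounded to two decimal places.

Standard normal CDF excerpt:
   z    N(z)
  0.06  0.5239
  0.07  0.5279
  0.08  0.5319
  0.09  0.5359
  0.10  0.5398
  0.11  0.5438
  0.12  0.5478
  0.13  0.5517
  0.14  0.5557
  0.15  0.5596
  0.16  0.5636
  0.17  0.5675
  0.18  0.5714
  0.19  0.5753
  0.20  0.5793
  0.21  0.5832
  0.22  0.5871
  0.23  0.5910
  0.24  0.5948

T = 0.3333;  σ√T = 0.1155
d₁ = [ln(223/221) + (0.023 + 0.2²/2)·0.3333] / 0.1155 = [0.0090 + 0.0143] / 0.1155 = 0.2022 → 0.20
d₂ = d₁ − σ√T = 0.2022 − 0.1155 = 0.0867 → 0.09
exp(−rT) = exp(−0.023·0.3333) = 0.9924
C = 223·N(0.20) − 221·0.9924·N(0.09) = 223·0.5793 − 221·0.9924·0.5359 = 129.1839 − 117.5338 = 11.6501

11.65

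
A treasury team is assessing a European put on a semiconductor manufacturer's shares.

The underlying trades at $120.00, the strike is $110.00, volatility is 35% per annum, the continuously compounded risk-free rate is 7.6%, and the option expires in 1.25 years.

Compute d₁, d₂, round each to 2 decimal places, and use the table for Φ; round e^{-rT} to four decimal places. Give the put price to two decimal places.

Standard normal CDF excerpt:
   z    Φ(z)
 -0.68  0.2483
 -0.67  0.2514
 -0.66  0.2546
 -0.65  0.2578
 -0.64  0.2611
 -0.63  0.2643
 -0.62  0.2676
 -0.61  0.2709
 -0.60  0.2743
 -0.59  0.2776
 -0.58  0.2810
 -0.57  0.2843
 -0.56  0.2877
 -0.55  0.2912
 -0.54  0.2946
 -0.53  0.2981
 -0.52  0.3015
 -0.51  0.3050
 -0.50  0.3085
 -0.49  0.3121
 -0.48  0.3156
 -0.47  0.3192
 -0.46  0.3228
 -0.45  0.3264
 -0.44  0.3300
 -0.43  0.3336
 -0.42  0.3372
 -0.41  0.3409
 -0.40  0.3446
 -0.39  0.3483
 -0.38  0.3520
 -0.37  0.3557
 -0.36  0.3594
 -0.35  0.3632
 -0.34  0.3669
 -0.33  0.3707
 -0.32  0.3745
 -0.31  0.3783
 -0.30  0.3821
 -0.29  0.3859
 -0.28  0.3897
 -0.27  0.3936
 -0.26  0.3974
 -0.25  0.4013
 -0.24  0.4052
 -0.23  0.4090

T = 1.25;  σ√T = 0.3913
d₁ = [ln(120/110) + (0.076 + ½·0.35²)·1.25] / (σ√T) = (0.0870 + 0.1716) / 0.3913 = 0.6608 which rounds to 0.66
d₂ = 0.6608 − 0.3913 = 0.2695 which rounds to 0.27
e^(−rT) = e^(−0.076·1.25) = 0.9094
N(−d₂) = N(-0.27) = 0.3936;  N(−d₁) = N(-0.66) = 0.2546
P = 110·0.9094·0.3936 − 120·0.2546 = 39.3734 − 30.5520 = 8.8214

$8.82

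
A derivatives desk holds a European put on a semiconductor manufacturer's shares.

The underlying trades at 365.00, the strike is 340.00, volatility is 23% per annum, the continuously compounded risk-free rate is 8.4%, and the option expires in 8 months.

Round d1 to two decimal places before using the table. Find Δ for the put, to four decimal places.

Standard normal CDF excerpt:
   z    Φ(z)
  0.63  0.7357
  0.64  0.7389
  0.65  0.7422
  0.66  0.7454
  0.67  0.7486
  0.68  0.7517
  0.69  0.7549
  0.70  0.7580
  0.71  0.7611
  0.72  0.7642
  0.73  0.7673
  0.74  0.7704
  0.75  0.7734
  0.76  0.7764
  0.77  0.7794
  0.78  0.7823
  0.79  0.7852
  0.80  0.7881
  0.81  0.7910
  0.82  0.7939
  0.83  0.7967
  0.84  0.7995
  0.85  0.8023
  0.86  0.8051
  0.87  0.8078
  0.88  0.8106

-0.2206

T = 0.6667;  σ√T = 0.1878
d₁ = [ln(365/340) + (0.084 + ½·0.23²)·0.6667] / (σ√T) = (0.0710 + 0.0736) / 0.1878 = 0.7699 → 0.77
N(d₁) = N(0.77) = 0.7794
Δ_put = N(d₁) − 1 = 0.7794 − 1 = -0.2206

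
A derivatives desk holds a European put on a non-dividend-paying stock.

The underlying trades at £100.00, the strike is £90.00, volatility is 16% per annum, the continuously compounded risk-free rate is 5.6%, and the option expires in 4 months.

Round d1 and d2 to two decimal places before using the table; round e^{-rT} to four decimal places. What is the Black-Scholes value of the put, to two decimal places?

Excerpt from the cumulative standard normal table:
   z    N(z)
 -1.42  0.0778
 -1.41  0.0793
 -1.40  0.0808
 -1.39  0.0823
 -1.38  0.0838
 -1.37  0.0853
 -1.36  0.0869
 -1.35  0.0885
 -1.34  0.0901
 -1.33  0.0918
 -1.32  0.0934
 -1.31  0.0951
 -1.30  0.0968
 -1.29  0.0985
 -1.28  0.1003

σ√T = 0.16 × 0.5774 = 0.0924
d₁ = [ln(100/90) + (0.056 + ½·0.16²)·0.3333] / (σ√T) = (0.1054 + 0.0229) / 0.0924 = 1.3888 → 1.39
d₂ = 1.3888 − 0.0924 = 1.2964 → 1.30
exp(−rT) = exp(−0.056·0.3333) = 0.9815
N(−d₂) = N(-1.30) = 0.0968;  N(−d₁) = N(-1.39) = 0.0823
P = 90·0.9815·0.0968 − 100·0.0823 = 8.5508 − 8.2300 = 0.3208

£0.32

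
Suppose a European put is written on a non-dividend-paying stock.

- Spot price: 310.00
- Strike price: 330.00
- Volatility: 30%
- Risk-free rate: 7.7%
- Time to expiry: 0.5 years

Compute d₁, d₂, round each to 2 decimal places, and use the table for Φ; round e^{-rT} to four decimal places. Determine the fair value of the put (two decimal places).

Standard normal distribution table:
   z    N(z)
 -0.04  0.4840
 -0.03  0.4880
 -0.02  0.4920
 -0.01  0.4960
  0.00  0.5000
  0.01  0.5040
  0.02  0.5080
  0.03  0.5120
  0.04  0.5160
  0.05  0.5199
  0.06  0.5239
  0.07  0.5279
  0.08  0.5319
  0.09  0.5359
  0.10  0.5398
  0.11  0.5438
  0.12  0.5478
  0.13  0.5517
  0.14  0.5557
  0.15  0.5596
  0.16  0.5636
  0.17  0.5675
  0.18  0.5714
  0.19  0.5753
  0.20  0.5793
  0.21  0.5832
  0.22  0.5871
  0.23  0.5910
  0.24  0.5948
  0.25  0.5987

T = 0.5;  σ√T = 0.2121
d₁ = [ln(310/330) + (0.077 + 0.3²/2)·0.5] / 0.2121 = [-0.0625 + 0.0610] / 0.2121 = -0.0072 which rounds to -0.01
d₂ = d₁ − σ√T = -0.0072 − 0.2121 = -0.2193 which rounds to -0.22
e^(−rT) = e^(−0.077·0.5) = 0.9622
N(−d₂) = N(0.22) = 0.5871;  N(−d₁) = N(0.01) = 0.5040
P = 330·0.9622·0.5871 − 310·0.5040 = 186.4195 − 156.2400 = 30.1795

30.18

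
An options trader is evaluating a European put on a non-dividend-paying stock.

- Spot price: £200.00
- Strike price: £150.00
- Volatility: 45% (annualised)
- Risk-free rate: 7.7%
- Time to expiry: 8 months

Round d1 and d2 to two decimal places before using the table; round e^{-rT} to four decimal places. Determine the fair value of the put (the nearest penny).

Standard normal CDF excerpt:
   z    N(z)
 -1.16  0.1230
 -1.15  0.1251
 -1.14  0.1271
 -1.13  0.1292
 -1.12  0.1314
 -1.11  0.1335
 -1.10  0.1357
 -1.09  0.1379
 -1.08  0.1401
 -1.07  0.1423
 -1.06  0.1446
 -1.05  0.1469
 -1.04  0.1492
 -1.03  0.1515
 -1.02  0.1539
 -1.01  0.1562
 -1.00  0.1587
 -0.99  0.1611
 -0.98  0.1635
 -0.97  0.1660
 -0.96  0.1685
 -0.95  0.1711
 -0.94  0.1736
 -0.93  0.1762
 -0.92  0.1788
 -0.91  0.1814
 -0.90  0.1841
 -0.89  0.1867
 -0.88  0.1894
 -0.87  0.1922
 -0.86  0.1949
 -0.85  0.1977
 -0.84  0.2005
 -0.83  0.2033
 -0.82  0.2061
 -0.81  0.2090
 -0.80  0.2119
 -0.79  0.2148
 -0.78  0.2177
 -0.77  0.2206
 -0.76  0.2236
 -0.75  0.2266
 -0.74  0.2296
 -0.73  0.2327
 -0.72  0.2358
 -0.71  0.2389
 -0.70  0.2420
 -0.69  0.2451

£6.02

σ√T = 0.45 × 0.8165 = 0.3674
d₁ = [ln(200/150) + (0.077 + ½·0.45²)·0.6667] / (σ√T) = (0.2877 + 0.1188) / 0.3674 = 1.1064 ⇒ 1.11
d₂ = 1.1064 − 0.3674 = 0.7390 ⇒ 0.74
e^(−rT) = e^(−0.077·0.6667) = 0.9500
N(−d₂) = N(-0.74) = 0.2296;  N(−d₁) = N(-1.11) = 0.1335
P = 150·0.9500·0.2296 − 200·0.1335 = 32.7180 − 26.7000 = 6.0180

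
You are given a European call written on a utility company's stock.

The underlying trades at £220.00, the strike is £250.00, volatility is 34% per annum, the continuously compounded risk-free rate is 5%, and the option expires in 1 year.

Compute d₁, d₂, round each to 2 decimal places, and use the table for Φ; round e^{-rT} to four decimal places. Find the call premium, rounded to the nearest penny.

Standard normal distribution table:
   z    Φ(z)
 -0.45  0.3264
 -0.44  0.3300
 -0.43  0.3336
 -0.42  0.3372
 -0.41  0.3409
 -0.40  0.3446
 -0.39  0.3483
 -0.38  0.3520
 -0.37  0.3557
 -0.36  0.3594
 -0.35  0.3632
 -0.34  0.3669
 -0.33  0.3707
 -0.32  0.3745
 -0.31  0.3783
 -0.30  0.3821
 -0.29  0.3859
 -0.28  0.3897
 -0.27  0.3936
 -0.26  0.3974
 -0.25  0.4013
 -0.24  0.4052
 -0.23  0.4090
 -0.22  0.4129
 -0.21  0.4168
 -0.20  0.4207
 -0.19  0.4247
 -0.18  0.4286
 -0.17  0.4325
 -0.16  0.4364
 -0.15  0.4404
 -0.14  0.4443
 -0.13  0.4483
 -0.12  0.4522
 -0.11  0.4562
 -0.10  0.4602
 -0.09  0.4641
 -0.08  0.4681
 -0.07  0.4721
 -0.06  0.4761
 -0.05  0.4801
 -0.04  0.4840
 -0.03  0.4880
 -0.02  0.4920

£22.80

T = 1;  σ√T = 0.3400
d₁ = [ln(220/250) + (0.05 + 0.34²/2)·1] / 0.3400 = [-0.1278 + 0.1078] / 0.3400 = -0.0589 which rounds to -0.06
d₂ = d₁ − σ√T = -0.0589 − 0.3400 = -0.3989 which rounds to -0.40
e^(−rT) = e^(−0.05·1) = 0.9512
N(d₁) = N(-0.06) = 0.4761;  N(d₂) = N(-0.40) = 0.3446
C = 220·0.4761 − 250·0.9512·0.3446 = 104.7420 − 81.9459 = 22.7961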